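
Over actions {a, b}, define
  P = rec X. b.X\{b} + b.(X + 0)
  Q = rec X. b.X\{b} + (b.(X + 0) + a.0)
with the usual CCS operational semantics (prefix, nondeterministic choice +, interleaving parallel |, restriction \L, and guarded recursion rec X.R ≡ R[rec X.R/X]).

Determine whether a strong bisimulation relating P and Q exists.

LTS(P): 3 reachable states
  u0 = rec X. b.X\{b} + b.(X + 0) ⊢ =b=> u1, =b=> u2
  u1 = (rec X. b.X\{b} + b.(X + 0)) + 0 ⊢ =b=> u1, =b=> u2
  u2 = (rec X. b.X\{b} + b.(X + 0))\{b} ⊢ ∅
LTS(Q): 5 reachable states
  v0 = rec X. b.X\{b} + (b.(X + 0) + a.0) ⊢ =a=> v1, =b=> v2, =b=> v3
  v1 = 0 ⊢ ∅
  v2 = (rec X. b.X\{b} + (b.(X + 0) + a.0)) + 0 ⊢ =a=> v1, =b=> v2, =b=> v3
  v3 = (rec X. b.X\{b} + (b.(X + 0) + a.0))\{b} ⊢ =a=> v4
  v4 = 0\{b} ⊢ ∅
Partition-refinement fixed point:
  B0 = {u0, u1}
  B1 = {u2, v1, v4}
  B2 = {v0, v2}
  B3 = {v3}
u0 ∈ B0, v0 ∈ B2 → different blocks

P ≁ Q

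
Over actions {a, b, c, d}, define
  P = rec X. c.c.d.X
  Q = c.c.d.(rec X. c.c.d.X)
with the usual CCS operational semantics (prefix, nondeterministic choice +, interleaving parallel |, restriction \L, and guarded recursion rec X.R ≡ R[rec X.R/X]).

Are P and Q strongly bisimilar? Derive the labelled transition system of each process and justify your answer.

bisimilar

LTS(P): 3 reachable states
  u0 = rec X. c.c.d.X | -c-> u1
  u1 = c.d.(rec X. c.c.d.X) | -c-> u2
  u2 = d.(rec X. c.c.d.X) | -d-> u0
LTS(Q): 4 reachable states
  v0 = c.c.d.(rec X. c.c.d.X) | -c-> v1
  v1 = c.d.(rec X. c.c.d.X) | -c-> v2
  v2 = d.(rec X. c.c.d.X) | -d-> v3
  v3 = rec X. c.c.d.X | -c-> v1
Bisimilarity quotient blocks:
  B0 = {u0, v0, v3}
  B1 = {u1, v1}
  B2 = {u2, v2}
u0 ∈ B0, v0 ∈ B0 → same block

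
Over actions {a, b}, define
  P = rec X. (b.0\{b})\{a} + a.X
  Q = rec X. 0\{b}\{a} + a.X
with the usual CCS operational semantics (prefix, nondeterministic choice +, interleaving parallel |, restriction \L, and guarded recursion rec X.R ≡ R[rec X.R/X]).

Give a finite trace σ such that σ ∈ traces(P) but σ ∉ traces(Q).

Reachable graph of P (2 states):
  s0 = rec X. (b.0\{b})\{a} + a.X has moves --a--▸ s0, --b--▸ s1
  s1 = 0\{b}\{a} has moves ∅
Reachable graph of Q (1 states):
  t0 = rec X. 0\{b}\{a} + a.X has moves --a--▸ t0
Executing b from P (initial set {s0}):
  step 1 (b): {s1}
  ✓ P
Executing b from Q (initial set {t0}):
  step 1 (b): ∅  — Q cannot continue

b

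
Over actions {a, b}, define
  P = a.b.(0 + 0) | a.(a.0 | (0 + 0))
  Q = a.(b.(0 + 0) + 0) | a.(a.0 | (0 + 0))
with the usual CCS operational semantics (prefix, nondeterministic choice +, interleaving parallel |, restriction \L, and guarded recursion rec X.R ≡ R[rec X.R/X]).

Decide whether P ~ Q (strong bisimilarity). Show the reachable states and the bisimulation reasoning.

LTS(P): 9 reachable states
  p0 = a.b.(0 + 0) | a.(a.0 | (0 + 0)) | ··a··> p1, ··a··> p2
  p1 = a.b.(0 + 0) | (a.0 | (0 + 0)) | ··a··> p3, ··a··> p4
  p2 = b.(0 + 0) | a.(a.0 | (0 + 0)) | ··a··> p4, ··b··> p5
  p3 = a.b.(0 + 0) | (0 | (0 + 0)) | ··a··> p6
  p4 = b.(0 + 0) | (a.0 | (0 + 0)) | ··a··> p6, ··b··> p7
  p5 = (0 + 0) | a.(a.0 | (0 + 0)) | ··a··> p7
  p6 = b.(0 + 0) | (0 | (0 + 0)) | ··b··> p8
  p7 = (0 + 0) | (a.0 | (0 + 0)) | ··a··> p8
  p8 = (0 + 0) | (0 | (0 + 0)) | (no moves)
LTS(Q): 9 reachable states
  q0 = a.(b.(0 + 0) + 0) | a.(a.0 | (0 + 0)) | ··a··> q1, ··a··> q2
  q1 = (b.(0 + 0) + 0) | a.(a.0 | (0 + 0)) | ··a··> q3, ··b··> q4
  q2 = a.(b.(0 + 0) + 0) | (a.0 | (0 + 0)) | ··a··> q3, ··a··> q5
  q3 = (b.(0 + 0) + 0) | (a.0 | (0 + 0)) | ··a··> q6, ··b··> q7
  q4 = (0 + 0) | a.(a.0 | (0 + 0)) | ··a··> q7
  q5 = a.(b.(0 + 0) + 0) | (0 | (0 + 0)) | ··a··> q6
  q6 = (b.(0 + 0) + 0) | (0 | (0 + 0)) | ··b··> q8
  q7 = (0 + 0) | (a.0 | (0 + 0)) | ··a··> q8
  q8 = (0 + 0) | (0 | (0 + 0)) | (no moves)
Bisimilarity quotient blocks:
  B0 = {p0, q0}
  B1 = {p2, q1}
  B2 = {p4, q3}
  B3 = {p6, q6}
  B4 = {p8, q8}
  B5 = {p7, q7}
  B6 = {p5, q4}
  B7 = {p1, q2}
  B8 = {p3, q5}
p0 ∈ B0, q0 ∈ B0 → same block

YES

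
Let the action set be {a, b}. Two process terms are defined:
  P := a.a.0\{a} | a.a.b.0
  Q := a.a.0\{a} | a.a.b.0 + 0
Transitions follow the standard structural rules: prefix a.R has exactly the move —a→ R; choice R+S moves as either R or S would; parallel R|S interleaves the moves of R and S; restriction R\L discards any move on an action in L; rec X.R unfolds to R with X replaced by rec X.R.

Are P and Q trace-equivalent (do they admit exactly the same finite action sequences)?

YES

Reachable graph of P (12 states):
  s0 = a.a.0\{a} | a.a.b.0 has moves ··a··> s1, ··a··> s2
  s1 = a.0\{a} | a.a.b.0 has moves ··a··> s3, ··a··> s4
  s2 = a.a.0\{a} | a.b.0 has moves ··a··> s4, ··a··> s5
  s3 = 0\{a} | a.a.b.0 has moves ··a··> s6
  s4 = a.0\{a} | a.b.0 has moves ··a··> s6, ··a··> s7
  s5 = a.a.0\{a} | b.0 has moves ··a··> s7, ··b··> s8
  s6 = 0\{a} | a.b.0 has moves ··a··> s9
  s7 = a.0\{a} | b.0 has moves ··a··> s9, ··b··> s10
  s8 = a.a.0\{a} | 0 has moves ··a··> s10
  s9 = 0\{a} | b.0 has moves ··b··> s11
  s10 = a.0\{a} | 0 has moves ··a··> s11
  s11 = 0\{a} | 0 has moves stopped
Reachable graph of Q (12 states):
  t0 = a.a.0\{a} | a.a.b.0 + 0 has moves ··a··> t1, ··a··> t2
  t1 = a.0\{a} | a.a.b.0 has moves ··a··> t3, ··a··> t4
  t2 = a.a.0\{a} | a.b.0 has moves ··a··> t4, ··a··> t5
  t3 = 0\{a} | a.a.b.0 has moves ··a··> t6
  t4 = a.0\{a} | a.b.0 has moves ··a··> t6, ··a··> t7
  t5 = a.a.0\{a} | b.0 has moves ··a··> t7, ··b··> t8
  t6 = 0\{a} | a.b.0 has moves ··a··> t9
  t7 = a.0\{a} | b.0 has moves ··a··> t9, ··b··> t10
  t8 = a.a.0\{a} | 0 has moves ··a··> t10
  t9 = 0\{a} | b.0 has moves ··b··> t11
  t10 = a.0\{a} | 0 has moves ··a··> t11
  t11 = 0\{a} | 0 has moves stopped
Coarsest stable partition (strong bisimilarity classes):
  B0 = {s0, t0}
  B1 = {s2, t2}
  B2 = {s4, t4}
  B3 = {s7, t7}
  B4 = {s10, t10}
  B5 = {s11, t11}
  B6 = {s9, t9}
  B7 = {s6, t6}
  B8 = {s5, t5}
  B9 = {s8, t8}
  B10 = {s1, t1}
  B11 = {s3, t3}
s0 ∈ B0, t0 ∈ B0 → same block
Bisimilar ⇒ trace-equivalent.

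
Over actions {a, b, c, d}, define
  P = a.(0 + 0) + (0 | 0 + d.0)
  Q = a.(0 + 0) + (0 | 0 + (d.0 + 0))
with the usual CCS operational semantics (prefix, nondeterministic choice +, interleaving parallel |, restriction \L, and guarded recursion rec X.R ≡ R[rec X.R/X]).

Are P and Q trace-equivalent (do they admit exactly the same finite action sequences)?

YES

LTS(P): 3 reachable states
  p0 = a.(0 + 0) + (0 | 0 + d.0) | ··a··> p1, ··d··> p2
  p1 = 0 + 0 | ∅
  p2 = 0 | ∅
LTS(Q): 3 reachable states
  q0 = a.(0 + 0) + (0 | 0 + (d.0 + 0)) | ··a··> q1, ··d··> q2
  q1 = 0 + 0 | ∅
  q2 = 0 | ∅
Bisimilarity quotient blocks:
  B0 = {p0, q0}
  B1 = {p1, p2, q1, q2}
p0 ∈ B0, q0 ∈ B0 → same block
Bisimilar ⇒ trace-equivalent.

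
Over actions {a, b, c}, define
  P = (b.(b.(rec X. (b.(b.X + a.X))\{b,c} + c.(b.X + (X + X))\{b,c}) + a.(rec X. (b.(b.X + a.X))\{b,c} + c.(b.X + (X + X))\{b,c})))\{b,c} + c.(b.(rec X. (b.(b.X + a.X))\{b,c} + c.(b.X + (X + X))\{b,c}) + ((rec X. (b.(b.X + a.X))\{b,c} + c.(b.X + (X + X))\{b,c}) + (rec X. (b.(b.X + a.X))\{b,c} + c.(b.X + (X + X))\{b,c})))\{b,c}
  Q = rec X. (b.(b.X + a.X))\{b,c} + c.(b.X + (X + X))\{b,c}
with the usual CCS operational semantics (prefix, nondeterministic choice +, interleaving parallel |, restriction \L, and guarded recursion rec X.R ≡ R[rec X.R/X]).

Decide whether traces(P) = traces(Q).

YES

LTS(P): 2 reachable states
  u0 = (b.(b.(rec X. (b.(b.X + a.X))\{b,c} + c.(b.X + (X + X))\{b,c}) + a.(rec X. (b.(b.X + a.X))\{b,c} + c.(b.X + (X + X))\{b,c})))\{b,c} + c.(b.(rec X. (b.(b.X + a.X))\{b,c} + c.(b.X + (X + X))\{b,c}) + ((rec X. (b.(b.X + a.X))\{b,c} + c.(b.X + (X + X))\{b,c}) + (rec X. (b.(b.X + a.X))\{b,c} + c.(b.X + (X + X))\{b,c})))\{b,c} ⊢ -c-> u1
  u1 = (b.(rec X. (b.(b.X + a.X))\{b,c} + c.(b.X + (X + X))\{b,c}) + ((rec X. (b.(b.X + a.X))\{b,c} + c.(b.X + (X + X))\{b,c}) + (rec X. (b.(b.X + a.X))\{b,c} + c.(b.X + (X + X))\{b,c})))\{b,c} ⊢ stopped
LTS(Q): 2 reachable states
  v0 = rec X. (b.(b.X + a.X))\{b,c} + c.(b.X + (X + X))\{b,c} ⊢ -c-> v1
  v1 = (b.(rec X. (b.(b.X + a.X))\{b,c} + c.(b.X + (X + X))\{b,c}) + ((rec X. (b.(b.X + a.X))\{b,c} + c.(b.X + (X + X))\{b,c}) + (rec X. (b.(b.X + a.X))\{b,c} + c.(b.X + (X + X))\{b,c})))\{b,c} ⊢ stopped
Partition-refinement fixed point:
  B0 = {u0, v0}
  B1 = {u1, v1}
u0 ∈ B0, v0 ∈ B0 → same block
Bisimilar ⇒ trace-equivalent.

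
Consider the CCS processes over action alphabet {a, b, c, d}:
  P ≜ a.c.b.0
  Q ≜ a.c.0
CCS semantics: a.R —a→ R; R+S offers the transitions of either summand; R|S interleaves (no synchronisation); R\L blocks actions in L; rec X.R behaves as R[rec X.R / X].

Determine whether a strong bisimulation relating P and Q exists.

LTS(P): 4 reachable states
  s0 = a.c.b.0 has moves ··a··> s1
  s1 = c.b.0 has moves ··c··> s2
  s2 = b.0 has moves ··b··> s3
  s3 = 0 has moves ∅
LTS(Q): 3 reachable states
  t0 = a.c.0 has moves ··a··> t1
  t1 = c.0 has moves ··c··> t2
  t2 = 0 has moves ∅
Bisimilarity quotient blocks:
  B0 = {s0}
  B1 = {s1}
  B2 = {s2}
  B3 = {s3, t2}
  B4 = {t0}
  B5 = {t1}
s0 ∈ B0, t0 ∈ B4 → different blocks

not bisimilar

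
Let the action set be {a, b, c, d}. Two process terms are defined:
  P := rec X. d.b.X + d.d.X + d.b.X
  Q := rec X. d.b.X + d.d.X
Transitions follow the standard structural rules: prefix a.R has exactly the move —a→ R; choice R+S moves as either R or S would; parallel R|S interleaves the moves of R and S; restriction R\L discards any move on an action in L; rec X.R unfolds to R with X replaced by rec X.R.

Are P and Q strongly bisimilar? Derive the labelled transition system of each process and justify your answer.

bisimilar

Reachable graph of P (3 states):
  p0 = rec X. d.b.X + d.d.X + d.b.X → =d=> p1, =d=> p2
  p1 = b.(rec X. d.b.X + d.d.X + d.b.X) → =b=> p0
  p2 = d.(rec X. d.b.X + d.d.X + d.b.X) → =d=> p0
Reachable graph of Q (3 states):
  q0 = rec X. d.b.X + d.d.X → =d=> q1, =d=> q2
  q1 = b.(rec X. d.b.X + d.d.X) → =b=> q0
  q2 = d.(rec X. d.b.X + d.d.X) → =d=> q0
Coarsest stable partition (strong bisimilarity classes):
  B0 = {p0, q0}
  B1 = {p1, q1}
  B2 = {p2, q2}
p0 ∈ B0, q0 ∈ B0 → same block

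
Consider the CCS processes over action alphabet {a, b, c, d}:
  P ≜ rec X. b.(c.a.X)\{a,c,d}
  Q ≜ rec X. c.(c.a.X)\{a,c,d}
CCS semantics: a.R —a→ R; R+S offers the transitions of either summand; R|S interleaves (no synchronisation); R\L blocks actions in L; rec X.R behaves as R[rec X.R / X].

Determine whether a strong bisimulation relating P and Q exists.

P's transition system — 2 states:
  u0 = rec X. b.(c.a.X)\{a,c,d} ⊢ =b=> u1
  u1 = (c.a.(rec X. b.(c.a.X)\{a,c,d}))\{a,c,d} ⊢ ·
Q's transition system — 2 states:
  v0 = rec X. c.(c.a.X)\{a,c,d} ⊢ =c=> v1
  v1 = (c.a.(rec X. c.(c.a.X)\{a,c,d}))\{a,c,d} ⊢ ·
Coarsest stable partition (strong bisimilarity classes):
  B0 = {u0}
  B1 = {u1, v1}
  B2 = {v0}
u0 ∈ B0, v0 ∈ B2 → different blocks

NO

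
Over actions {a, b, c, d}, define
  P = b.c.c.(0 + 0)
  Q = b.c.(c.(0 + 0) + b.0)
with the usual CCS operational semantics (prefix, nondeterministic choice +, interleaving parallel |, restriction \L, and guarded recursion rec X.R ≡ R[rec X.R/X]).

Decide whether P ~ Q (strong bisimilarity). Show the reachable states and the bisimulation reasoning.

not bisimilar

P's transition system — 4 states:
  p0 = b.c.c.(0 + 0) :: =b=> p1
  p1 = c.c.(0 + 0) :: =c=> p2
  p2 = c.(0 + 0) :: =c=> p3
  p3 = 0 + 0 :: deadlocked
Q's transition system — 5 states:
  q0 = b.c.(c.(0 + 0) + b.0) :: =b=> q1
  q1 = c.(c.(0 + 0) + b.0) :: =c=> q2
  q2 = c.(0 + 0) + b.0 :: =b=> q3, =c=> q4
  q3 = 0 :: deadlocked
  q4 = 0 + 0 :: deadlocked
Coarsest stable partition (strong bisimilarity classes):
  B0 = {p0}
  B1 = {p1}
  B2 = {p2}
  B3 = {p3, q3, q4}
  B4 = {q0}
  B5 = {q1}
  B6 = {q2}
p0 ∈ B0, q0 ∈ B4 → different blocks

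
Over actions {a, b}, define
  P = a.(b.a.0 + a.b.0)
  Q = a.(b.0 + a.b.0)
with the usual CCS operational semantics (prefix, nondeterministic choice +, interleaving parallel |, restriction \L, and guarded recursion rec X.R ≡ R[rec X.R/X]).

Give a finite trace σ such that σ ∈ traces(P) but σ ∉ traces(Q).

Reachable graph of P (5 states):
  u0 = a.(b.a.0 + a.b.0) | -a-> u1
  u1 = b.a.0 + a.b.0 | -a-> u2, -b-> u3
  u2 = b.0 | -b-> u4
  u3 = a.0 | -a-> u4
  u4 = 0 | ·
Reachable graph of Q (4 states):
  v0 = a.(b.0 + a.b.0) | -a-> v1
  v1 = b.0 + a.b.0 | -a-> v2, -b-> v3
  v2 = b.0 | -b-> v3
  v3 = 0 | ·
Executing aba from P (initial set {u0}):
  [1] a ⇒ {u1}
  [2] b ⇒ {u3}
  [3] a ⇒ {u4}
  — P admits the full trace.
Executing aba from Q (initial set {v0}):
  [1] a ⇒ {v1}
  [2] b ⇒ {v3}
  [3] a ⇒ no successor for Q

aba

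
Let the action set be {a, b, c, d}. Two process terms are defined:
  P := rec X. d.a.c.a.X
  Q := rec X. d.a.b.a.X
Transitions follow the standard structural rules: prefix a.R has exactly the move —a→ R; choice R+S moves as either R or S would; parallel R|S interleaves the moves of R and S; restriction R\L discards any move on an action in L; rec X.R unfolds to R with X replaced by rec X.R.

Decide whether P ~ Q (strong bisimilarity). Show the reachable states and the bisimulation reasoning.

not bisimilar

Reachable graph of P (4 states):
  u0 = rec X. d.a.c.a.X :: =d=> u1
  u1 = a.c.a.(rec X. d.a.c.a.X) :: =a=> u2
  u2 = c.a.(rec X. d.a.c.a.X) :: =c=> u3
  u3 = a.(rec X. d.a.c.a.X) :: =a=> u0
Reachable graph of Q (4 states):
  v0 = rec X. d.a.b.a.X :: =d=> v1
  v1 = a.b.a.(rec X. d.a.b.a.X) :: =a=> v2
  v2 = b.a.(rec X. d.a.b.a.X) :: =b=> v3
  v3 = a.(rec X. d.a.b.a.X) :: =a=> v0
Partition-refinement fixed point:
  B0 = {u0}
  B1 = {u1}
  B2 = {u2}
  B3 = {u3}
  B4 = {v0}
  B5 = {v1}
  B6 = {v2}
  B7 = {v3}
u0 ∈ B0, v0 ∈ B4 → different blocks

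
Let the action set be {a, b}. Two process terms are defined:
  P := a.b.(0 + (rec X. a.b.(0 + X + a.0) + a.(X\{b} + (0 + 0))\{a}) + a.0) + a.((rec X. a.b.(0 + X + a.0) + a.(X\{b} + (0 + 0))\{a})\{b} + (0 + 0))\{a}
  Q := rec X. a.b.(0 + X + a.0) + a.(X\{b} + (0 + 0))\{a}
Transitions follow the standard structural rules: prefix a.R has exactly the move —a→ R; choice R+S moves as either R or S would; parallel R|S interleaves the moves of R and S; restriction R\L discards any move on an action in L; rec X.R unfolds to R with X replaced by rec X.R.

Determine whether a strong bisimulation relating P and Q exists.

Reachable graph of P (5 states):
  m0 = a.b.(0 + (rec X. a.b.(0 + X + a.0) + a.(X\{b} + (0 + 0))\{a}) + a.0) + a.((rec X. a.b.(0 + X + a.0) + a.(X\{b} + (0 + 0))\{a})\{b} + (0 + 0))\{a} → ··a··> m1, ··a··> m2
  m1 = ((rec X. a.b.(0 + X + a.0) + a.(X\{b} + (0 + 0))\{a})\{b} + (0 + 0))\{a} → ·
  m2 = b.(0 + (rec X. a.b.(0 + X + a.0) + a.(X\{b} + (0 + 0))\{a}) + a.0) → ··b··> m3
  m3 = 0 + (rec X. a.b.(0 + X + a.0) + a.(X\{b} + (0 + 0))\{a}) + a.0 → ··a··> m1, ··a··> m2, ··a··> m4
  m4 = 0 → ·
Reachable graph of Q (5 states):
  n0 = rec X. a.b.(0 + X + a.0) + a.(X\{b} + (0 + 0))\{a} → ··a··> n1, ··a··> n2
  n1 = ((rec X. a.b.(0 + X + a.0) + a.(X\{b} + (0 + 0))\{a})\{b} + (0 + 0))\{a} → ·
  n2 = b.(0 + (rec X. a.b.(0 + X + a.0) + a.(X\{b} + (0 + 0))\{a}) + a.0) → ··b··> n3
  n3 = 0 + (rec X. a.b.(0 + X + a.0) + a.(X\{b} + (0 + 0))\{a}) + a.0 → ··a··> n1, ··a··> n2, ··a··> n4
  n4 = 0 → ·
Bisimilarity quotient blocks:
  B0 = {m0, m3, n0, n3}
  B1 = {m2, n2}
  B2 = {m1, m4, n1, n4}
m0 ∈ B0, n0 ∈ B0 → same block

bisimilar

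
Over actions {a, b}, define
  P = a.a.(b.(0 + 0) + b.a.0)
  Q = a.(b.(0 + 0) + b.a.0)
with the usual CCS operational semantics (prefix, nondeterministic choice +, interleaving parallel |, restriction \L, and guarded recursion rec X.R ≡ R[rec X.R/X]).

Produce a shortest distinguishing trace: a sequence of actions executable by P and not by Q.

aa

Reachable graph of P (6 states):
  m0 = a.a.(b.(0 + 0) + b.a.0) → ··a··> m1
  m1 = a.(b.(0 + 0) + b.a.0) → ··a··> m2
  m2 = b.(0 + 0) + b.a.0 → ··b··> m3, ··b··> m4
  m3 = 0 + 0 → stopped
  m4 = a.0 → ··a··> m5
  m5 = 0 → stopped
Reachable graph of Q (5 states):
  n0 = a.(b.(0 + 0) + b.a.0) → ··a··> n1
  n1 = b.(0 + 0) + b.a.0 → ··b··> n2, ··b··> n3
  n2 = 0 + 0 → stopped
  n3 = a.0 → ··a··> n4
  n4 = 0 → stopped
Executing aa from P (initial set {m0}):
  [1] a ⇒ {m1}
  [2] a ⇒ {m2}
  ✓ P
Executing aa from Q (initial set {n0}):
  [1] a ⇒ {n1}
  [2] a ⇒ no successor for Q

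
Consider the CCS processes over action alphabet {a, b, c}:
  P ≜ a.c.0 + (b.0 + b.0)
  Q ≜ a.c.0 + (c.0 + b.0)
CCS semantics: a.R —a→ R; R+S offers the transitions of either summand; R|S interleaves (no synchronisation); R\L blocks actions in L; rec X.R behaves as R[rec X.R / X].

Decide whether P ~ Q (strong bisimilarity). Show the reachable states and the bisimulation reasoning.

LTS(P): 3 reachable states
  u0 = a.c.0 + (b.0 + b.0) | -a-> u1, -b-> u2
  u1 = c.0 | -c-> u2
  u2 = 0 | (no moves)
LTS(Q): 3 reachable states
  v0 = a.c.0 + (c.0 + b.0) | -a-> v1, -b-> v2, -c-> v2
  v1 = c.0 | -c-> v2
  v2 = 0 | (no moves)
Coarsest stable partition (strong bisimilarity classes):
  B0 = {u0}
  B1 = {u2, v2}
  B2 = {u1, v1}
  B3 = {v0}
u0 ∈ B0, v0 ∈ B3 → different blocks

P ≁ Q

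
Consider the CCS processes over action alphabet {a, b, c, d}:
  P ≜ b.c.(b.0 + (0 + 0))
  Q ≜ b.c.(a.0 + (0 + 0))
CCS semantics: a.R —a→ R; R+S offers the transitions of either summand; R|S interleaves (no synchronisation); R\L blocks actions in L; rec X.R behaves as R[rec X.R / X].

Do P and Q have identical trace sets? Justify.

traces(P) ≠ traces(Q) — witness ⟨bcb⟩

Reachable graph of P (4 states):
  p0 = b.c.(b.0 + (0 + 0)) | --b--▸ p1
  p1 = c.(b.0 + (0 + 0)) | --c--▸ p2
  p2 = b.0 + (0 + 0) | --b--▸ p3
  p3 = 0 | ·
Reachable graph of Q (4 states):
  q0 = b.c.(a.0 + (0 + 0)) | --b--▸ q1
  q1 = c.(a.0 + (0 + 0)) | --c--▸ q2
  q2 = a.0 + (0 + 0) | --a--▸ q3
  q3 = 0 | ·
Trace ⟨bcb⟩ through P, begin at {p0}:
  after b @ step 1: {p1}
  after c @ step 2: {p2}
  after b @ step 3: {p3}
  P completes σ.
Trace ⟨bcb⟩ through Q, begin at {q0}:
  after b @ step 1: {q1}
  after c @ step 2: {q2}
  after b @ step 3: no successor for Q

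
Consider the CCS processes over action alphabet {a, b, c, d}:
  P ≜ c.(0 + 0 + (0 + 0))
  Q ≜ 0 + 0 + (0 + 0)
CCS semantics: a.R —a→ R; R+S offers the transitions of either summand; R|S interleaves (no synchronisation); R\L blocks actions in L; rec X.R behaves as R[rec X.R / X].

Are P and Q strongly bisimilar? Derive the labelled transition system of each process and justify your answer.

LTS(P): 2 reachable states
  p0 = c.(0 + 0 + (0 + 0)) :: -c-> p1
  p1 = 0 + 0 + (0 + 0) :: deadlocked
LTS(Q): 1 reachable states
  q0 = 0 + 0 + (0 + 0) :: deadlocked
Partition-refinement fixed point:
  B0 = {p0}
  B1 = {p1, q0}
p0 ∈ B0, q0 ∈ B1 → different blocks

NO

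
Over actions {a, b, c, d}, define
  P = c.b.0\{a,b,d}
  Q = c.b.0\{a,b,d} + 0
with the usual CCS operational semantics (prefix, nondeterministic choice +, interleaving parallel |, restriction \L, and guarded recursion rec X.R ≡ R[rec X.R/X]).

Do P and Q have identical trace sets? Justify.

Reachable graph of P (3 states):
  u0 = c.b.0\{a,b,d} has moves --c--▸ u1
  u1 = b.0\{a,b,d} has moves --b--▸ u2
  u2 = 0\{a,b,d} has moves ·
Reachable graph of Q (3 states):
  v0 = c.b.0\{a,b,d} + 0 has moves --c--▸ v1
  v1 = b.0\{a,b,d} has moves --b--▸ v2
  v2 = 0\{a,b,d} has moves ·
Coarsest stable partition (strong bisimilarity classes):
  B0 = {u0, v0}
  B1 = {u1, v1}
  B2 = {u2, v2}
u0 ∈ B0, v0 ∈ B0 → same block
Bisimilar ⇒ trace-equivalent.

trace-equivalent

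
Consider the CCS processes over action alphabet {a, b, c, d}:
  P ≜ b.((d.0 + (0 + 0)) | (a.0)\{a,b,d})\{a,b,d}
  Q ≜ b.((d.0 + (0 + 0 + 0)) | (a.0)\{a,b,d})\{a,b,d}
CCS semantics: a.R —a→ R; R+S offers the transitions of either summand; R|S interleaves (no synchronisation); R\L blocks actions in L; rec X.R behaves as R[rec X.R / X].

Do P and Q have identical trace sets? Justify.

traces(P) = traces(Q)

P's transition system — 2 states:
  p0 = b.((d.0 + (0 + 0)) | (a.0)\{a,b,d})\{a,b,d} :: -b-> p1
  p1 = ((d.0 + (0 + 0)) | (a.0)\{a,b,d})\{a,b,d} :: (no moves)
Q's transition system — 2 states:
  q0 = b.((d.0 + (0 + 0 + 0)) | (a.0)\{a,b,d})\{a,b,d} :: -b-> q1
  q1 = ((d.0 + (0 + 0 + 0)) | (a.0)\{a,b,d})\{a,b,d} :: (no moves)
Bisimilarity quotient blocks:
  B0 = {p0, q0}
  B1 = {p1, q1}
p0 ∈ B0, q0 ∈ B0 → same block
Bisimilar ⇒ trace-equivalent.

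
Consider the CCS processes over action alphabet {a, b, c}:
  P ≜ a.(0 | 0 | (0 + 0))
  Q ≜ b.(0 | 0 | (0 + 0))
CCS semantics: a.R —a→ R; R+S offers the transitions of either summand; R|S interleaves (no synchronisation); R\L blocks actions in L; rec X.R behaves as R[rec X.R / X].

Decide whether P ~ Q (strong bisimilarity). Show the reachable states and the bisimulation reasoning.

not bisimilar

LTS(P): 2 reachable states
  m0 = a.(0 | 0 | (0 + 0)) | =a=> m1
  m1 = 0 | 0 | (0 + 0) | ∅
LTS(Q): 2 reachable states
  n0 = b.(0 | 0 | (0 + 0)) | =b=> n1
  n1 = 0 | 0 | (0 + 0) | ∅
Coarsest stable partition (strong bisimilarity classes):
  B0 = {m0}
  B1 = {m1, n1}
  B2 = {n0}
m0 ∈ B0, n0 ∈ B2 → different blocks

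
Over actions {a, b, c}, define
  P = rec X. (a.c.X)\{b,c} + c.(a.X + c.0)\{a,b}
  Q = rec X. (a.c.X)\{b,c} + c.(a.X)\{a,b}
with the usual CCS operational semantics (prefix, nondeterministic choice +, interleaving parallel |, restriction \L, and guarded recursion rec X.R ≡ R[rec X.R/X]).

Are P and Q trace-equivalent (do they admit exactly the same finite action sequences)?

P's transition system — 4 states:
  p0 = rec X. (a.c.X)\{b,c} + c.(a.X + c.0)\{a,b} :: —a→ p1, —c→ p2
  p1 = (c.(rec X. (a.c.X)\{b,c} + c.(a.X + c.0)\{a,b}))\{b,c} :: ·
  p2 = (a.(rec X. (a.c.X)\{b,c} + c.(a.X + c.0)\{a,b}) + c.0)\{a,b} :: —c→ p3
  p3 = 0\{a,b} :: ·
Q's transition system — 3 states:
  q0 = rec X. (a.c.X)\{b,c} + c.(a.X)\{a,b} :: —a→ q1, —c→ q2
  q1 = (c.(rec X. (a.c.X)\{b,c} + c.(a.X)\{a,b}))\{b,c} :: ·
  q2 = (a.(rec X. (a.c.X)\{b,c} + c.(a.X)\{a,b}))\{a,b} :: ·
Run σ = ⟨cc⟩ on P: start {p0}
  [1] c ⇒ {p2}
  [2] c ⇒ {p3}
  — P admits the full trace.
Run σ = ⟨cc⟩ on Q: start {q0}
  [1] c ⇒ {q2}
  [2] c ⇒ ∅  — Q cannot continue

trace-distinct — witness ⟨cc⟩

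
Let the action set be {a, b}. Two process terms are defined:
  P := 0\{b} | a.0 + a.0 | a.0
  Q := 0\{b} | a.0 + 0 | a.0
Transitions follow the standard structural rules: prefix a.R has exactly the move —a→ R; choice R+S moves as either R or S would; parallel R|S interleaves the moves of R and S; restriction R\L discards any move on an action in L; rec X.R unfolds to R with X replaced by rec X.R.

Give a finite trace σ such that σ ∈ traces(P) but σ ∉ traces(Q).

P's transition system — 5 states:
  u0 = 0\{b} | a.0 + a.0 | a.0 → --a--▸ u1, --a--▸ u2, --a--▸ u3
  u1 = 0 | a.0 → --a--▸ u4
  u2 = 0\{b} | 0 → ∅
  u3 = a.0 | 0 → --a--▸ u4
  u4 = 0 | 0 → ∅
Q's transition system — 3 states:
  v0 = 0\{b} | a.0 + 0 | a.0 → --a--▸ v1, --a--▸ v2
  v1 = 0 | 0 → ∅
  v2 = 0\{b} | 0 → ∅
Executing aa from P (initial set {u0}):
  [1] a ⇒ {u1, u2, u3}
  [2] a ⇒ {u4}
  ✓ P
Executing aa from Q (initial set {v0}):
  [1] a ⇒ {v1, v2}
  [2] a ⇒ no successor for Q

aa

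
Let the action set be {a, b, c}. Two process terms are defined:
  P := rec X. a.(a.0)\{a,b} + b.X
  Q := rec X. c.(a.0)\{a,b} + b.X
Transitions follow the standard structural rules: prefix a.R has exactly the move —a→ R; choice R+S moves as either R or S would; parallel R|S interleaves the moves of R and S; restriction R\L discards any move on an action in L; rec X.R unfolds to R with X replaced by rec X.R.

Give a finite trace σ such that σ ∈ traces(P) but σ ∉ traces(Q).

a

LTS(P): 2 reachable states
  u0 = rec X. a.(a.0)\{a,b} + b.X has moves --a--▸ u1, --b--▸ u0
  u1 = (a.0)\{a,b} has moves ∅
LTS(Q): 2 reachable states
  v0 = rec X. c.(a.0)\{a,b} + b.X has moves --b--▸ v0, --c--▸ v1
  v1 = (a.0)\{a,b} has moves ∅
Run σ = ⟨a⟩ on P: start {u0}
  after a @ step 1: {u1}
  ✓ P
Run σ = ⟨a⟩ on Q: start {v0}
  after a @ step 1: ∅ (Q stuck)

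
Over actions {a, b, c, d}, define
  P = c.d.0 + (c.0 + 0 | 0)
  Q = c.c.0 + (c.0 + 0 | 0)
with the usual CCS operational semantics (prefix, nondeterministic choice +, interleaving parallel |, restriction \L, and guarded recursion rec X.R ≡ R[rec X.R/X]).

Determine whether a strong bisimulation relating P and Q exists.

Reachable graph of P (3 states):
  m0 = c.d.0 + (c.0 + 0 | 0) :: =c=> m1, =c=> m2
  m1 = 0 :: deadlocked
  m2 = d.0 :: =d=> m1
Reachable graph of Q (3 states):
  n0 = c.c.0 + (c.0 + 0 | 0) :: =c=> n1, =c=> n2
  n1 = 0 :: deadlocked
  n2 = c.0 :: =c=> n1
Partition-refinement fixed point:
  B0 = {m0}
  B1 = {m2}
  B2 = {m1, n1}
  B3 = {n0}
  B4 = {n2}
m0 ∈ B0, n0 ∈ B3 → different blocks

not bisimilar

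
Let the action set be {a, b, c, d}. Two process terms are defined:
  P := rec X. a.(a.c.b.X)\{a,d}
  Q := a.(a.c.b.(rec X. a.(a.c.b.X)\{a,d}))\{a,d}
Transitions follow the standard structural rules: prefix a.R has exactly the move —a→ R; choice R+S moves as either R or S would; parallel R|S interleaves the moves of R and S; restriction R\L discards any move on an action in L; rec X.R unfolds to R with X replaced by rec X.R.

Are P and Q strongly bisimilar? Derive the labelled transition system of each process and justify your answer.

bisimilar

LTS(P): 2 reachable states
  u0 = rec X. a.(a.c.b.X)\{a,d} | --a--▸ u1
  u1 = (a.c.b.(rec X. a.(a.c.b.X)\{a,d}))\{a,d} | (no moves)
LTS(Q): 2 reachable states
  v0 = a.(a.c.b.(rec X. a.(a.c.b.X)\{a,d}))\{a,d} | --a--▸ v1
  v1 = (a.c.b.(rec X. a.(a.c.b.X)\{a,d}))\{a,d} | (no moves)
Coarsest stable partition (strong bisimilarity classes):
  B0 = {u0, v0}
  B1 = {u1, v1}
u0 ∈ B0, v0 ∈ B0 → same block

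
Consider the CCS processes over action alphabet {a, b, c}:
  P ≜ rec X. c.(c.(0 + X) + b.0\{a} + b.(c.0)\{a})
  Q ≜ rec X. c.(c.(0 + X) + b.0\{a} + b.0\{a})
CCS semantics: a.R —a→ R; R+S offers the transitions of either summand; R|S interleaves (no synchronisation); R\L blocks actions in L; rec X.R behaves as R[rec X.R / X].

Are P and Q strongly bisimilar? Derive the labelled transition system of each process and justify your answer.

not bisimilar

LTS(P): 5 reachable states
  u0 = rec X. c.(c.(0 + X) + b.0\{a} + b.(c.0)\{a}) has moves —c→ u1
  u1 = c.(0 + (rec X. c.(c.(0 + X) + b.0\{a} + b.(c.0)\{a}))) + b.0\{a} + b.(c.0)\{a} has moves —b→ u2, —b→ u3, —c→ u4
  u2 = (c.0)\{a} has moves —c→ u3
  u3 = 0\{a} has moves stopped
  u4 = 0 + (rec X. c.(c.(0 + X) + b.0\{a} + b.(c.0)\{a})) has moves —c→ u1
LTS(Q): 4 reachable states
  v0 = rec X. c.(c.(0 + X) + b.0\{a} + b.0\{a}) has moves —c→ v1
  v1 = c.(0 + (rec X. c.(c.(0 + X) + b.0\{a} + b.0\{a}))) + b.0\{a} + b.0\{a} has moves —b→ v2, —c→ v3
  v2 = 0\{a} has moves stopped
  v3 = 0 + (rec X. c.(c.(0 + X) + b.0\{a} + b.0\{a})) has moves —c→ v1
Coarsest stable partition (strong bisimilarity classes):
  B0 = {u0, u4}
  B1 = {u1}
  B2 = {u3, v2}
  B3 = {u2}
  B4 = {v0, v3}
  B5 = {v1}
u0 ∈ B0, v0 ∈ B4 → different blocks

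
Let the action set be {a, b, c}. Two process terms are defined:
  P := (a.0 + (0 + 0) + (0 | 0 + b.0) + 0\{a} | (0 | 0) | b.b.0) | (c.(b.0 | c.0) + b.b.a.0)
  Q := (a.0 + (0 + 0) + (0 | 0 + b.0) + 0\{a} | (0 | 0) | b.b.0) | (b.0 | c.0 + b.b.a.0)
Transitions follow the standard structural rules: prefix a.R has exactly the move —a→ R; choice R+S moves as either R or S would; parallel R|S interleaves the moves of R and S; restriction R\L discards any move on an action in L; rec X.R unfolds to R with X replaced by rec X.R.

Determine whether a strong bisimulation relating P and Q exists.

LTS(P): 32 reachable states
  m0 = (a.0 + (0 + 0) + (0 | 0 + b.0) + 0\{a} | (0 | 0) | b.b.0) | (c.(b.0 | c.0) + b.b.a.0) :: ··a··> m1, ··b··> m1, ··b··> m2, ··b··> m3, ··c··> m4
  m1 = 0 | (c.(b.0 | c.0) + b.b.a.0) :: ··b··> m5, ··c··> m6
  m2 = (a.0 + (0 + 0) + (0 | 0 + b.0) + 0\{a} | (0 | 0) | b.b.0) | b.a.0 :: ··a··> m5, ··b··> m5, ··b··> m7, ··b··> m8
  m3 = 0\{a} | (0 | 0) | b.0 | (c.(b.0 | c.0) + b.b.a.0) :: ··b··> m8, ··b··> m9, ··c··> m10
  m4 = (a.0 + (0 + 0) + (0 | 0 + b.0) + 0\{a} | (0 | 0) | b.b.0) | (b.0 | c.0) :: ··a··> m6, ··b··> m10, ··b··> m11, ··b··> m6, ··c··> m12
  m5 = 0 | b.a.0 :: ··b··> m13
  m6 = 0 | (b.0 | c.0) :: ··b··> m14, ··c··> m15
  m7 = (a.0 + (0 + 0) + (0 | 0 + b.0) + 0\{a} | (0 | 0) | b.b.0) | a.0 :: ··a··> m13, ··a··> m16, ··b··> m13, ··b··> m17
  m8 = 0\{a} | (0 | 0) | b.0 | b.a.0 :: ··b··> m17, ··b··> m18
  m9 = 0\{a} | (0 | 0) | 0 | (c.(b.0 | c.0) + b.b.a.0) :: ··b··> m18, ··c··> m19
  m10 = 0\{a} | (0 | 0) | b.0 | (b.0 | c.0) :: ··b··> m19, ··b··> m20, ··c··> m21
  m11 = (a.0 + (0 + 0) + (0 | 0 + b.0) + 0\{a} | (0 | 0) | b.b.0) | (0 | c.0) :: ··a··> m14, ··b··> m14, ··b··> m20, ··c··> m22
  m12 = (a.0 + (0 + 0) + (0 | 0 + b.0) + 0\{a} | (0 | 0) | b.b.0) | (b.0 | 0) :: ··a··> m15, ··b··> m15, ··b··> m21, ··b··> m22
  m13 = 0 | a.0 :: ··a··> m23
  m14 = 0 | (0 | c.0) :: ··c··> m24
  m15 = 0 | (b.0 | 0) :: ··b··> m24
  m16 = (a.0 + (0 + 0) + (0 | 0 + b.0) + 0\{a} | (0 | 0) | b.b.0) | 0 :: ··a··> m23, ··b··> m23, ··b··> m25
  m17 = 0\{a} | (0 | 0) | b.0 | a.0 :: ··a··> m25, ··b··> m26
  m18 = 0\{a} | (0 | 0) | 0 | b.a.0 :: ··b··> m26
  m19 = 0\{a} | (0 | 0) | 0 | (b.0 | c.0) :: ··b··> m27, ··c··> m28
  m20 = 0\{a} | (0 | 0) | b.0 | (0 | c.0) :: ··b··> m27, ··c··> m29
  m21 = 0\{a} | (0 | 0) | b.0 | (b.0 | 0) :: ··b··> m28, ··b··> m29
  m22 = (a.0 + (0 + 0) + (0 | 0 + b.0) + 0\{a} | (0 | 0) | b.b.0) | (0 | 0) :: ··a··> m24, ··b··> m24, ··b··> m29
  m23 = 0 | 0 :: ·
  m24 = 0 | (0 | 0) :: ·
  m25 = 0\{a} | (0 | 0) | b.0 | 0 :: ··b··> m30
  m26 = 0\{a} | (0 | 0) | 0 | a.0 :: ··a··> m30
  m27 = 0\{a} | (0 | 0) | 0 | (0 | c.0) :: ··c··> m31
  m28 = 0\{a} | (0 | 0) | 0 | (b.0 | 0) :: ··b··> m31
  m29 = 0\{a} | (0 | 0) | b.0 | (0 | 0) :: ··b··> m31
  m30 = 0\{a} | (0 | 0) | 0 | 0 :: ·
  m31 = 0\{a} | (0 | 0) | 0 | (0 | 0) :: ·
LTS(Q): 28 reachable states
  n0 = (a.0 + (0 + 0) + (0 | 0 + b.0) + 0\{a} | (0 | 0) | b.b.0) | (b.0 | c.0 + b.b.a.0) :: ··a··> n1, ··b··> n1, ··b··> n2, ··b··> n3, ··b··> n4, ··c··> n5
  n1 = 0 | (b.0 | c.0 + b.b.a.0) :: ··b··> n6, ··b··> n7, ··c··> n8
  n2 = (a.0 + (0 + 0) + (0 | 0 + b.0) + 0\{a} | (0 | 0) | b.b.0) | (0 | c.0) :: ··a··> n6, ··b··> n6, ··b··> n9, ··c··> n10
  n3 = (a.0 + (0 + 0) + (0 | 0 + b.0) + 0\{a} | (0 | 0) | b.b.0) | b.a.0 :: ··a··> n7, ··b··> n11, ··b··> n12, ··b··> n7
  n4 = 0\{a} | (0 | 0) | b.0 | (b.0 | c.0 + b.b.a.0) :: ··b··> n12, ··b··> n13, ··b··> n9, ··c··> n14
  n5 = (a.0 + (0 + 0) + (0 | 0 + b.0) + 0\{a} | (0 | 0) | b.b.0) | (b.0 | 0) :: ··a··> n8, ··b··> n10, ··b··> n14, ··b··> n8
  n6 = 0 | (0 | c.0) :: ··c··> n15
  n7 = 0 | b.a.0 :: ··b··> n16
  n8 = 0 | (b.0 | 0) :: ··b··> n15
  n9 = 0\{a} | (0 | 0) | b.0 | (0 | c.0) :: ··b··> n17, ··c··> n18
  n10 = (a.0 + (0 + 0) + (0 | 0 + b.0) + 0\{a} | (0 | 0) | b.b.0) | (0 | 0) :: ··a··> n15, ··b··> n15, ··b··> n18
  n11 = (a.0 + (0 + 0) + (0 | 0 + b.0) + 0\{a} | (0 | 0) | b.b.0) | a.0 :: ··a··> n16, ··a··> n19, ··b··> n16, ··b··> n20
  n12 = 0\{a} | (0 | 0) | b.0 | b.a.0 :: ··b··> n20, ··b··> n21
  n13 = 0\{a} | (0 | 0) | 0 | (b.0 | c.0 + b.b.a.0) :: ··b··> n17, ··b··> n21, ··c··> n22
  n14 = 0\{a} | (0 | 0) | b.0 | (b.0 | 0) :: ··b··> n18, ··b··> n22
  n15 = 0 | (0 | 0) :: ·
  n16 = 0 | a.0 :: ··a··> n23
  n17 = 0\{a} | (0 | 0) | 0 | (0 | c.0) :: ··c··> n24
  n18 = 0\{a} | (0 | 0) | b.0 | (0 | 0) :: ··b··> n24
  n19 = (a.0 + (0 + 0) + (0 | 0 + b.0) + 0\{a} | (0 | 0) | b.b.0) | 0 :: ··a··> n23, ··b··> n23, ··b··> n25
  n20 = 0\{a} | (0 | 0) | b.0 | a.0 :: ··a··> n25, ··b··> n26
  n21 = 0\{a} | (0 | 0) | 0 | b.a.0 :: ··b··> n26
  n22 = 0\{a} | (0 | 0) | 0 | (b.0 | 0) :: ··b··> n24
  n23 = 0 | 0 :: ·
  n24 = 0\{a} | (0 | 0) | 0 | (0 | 0) :: ·
  n25 = 0\{a} | (0 | 0) | b.0 | 0 :: ··b··> n27
  n26 = 0\{a} | (0 | 0) | 0 | a.0 :: ··a··> n27
  n27 = 0\{a} | (0 | 0) | 0 | 0 :: ·
Bisimilarity quotient blocks:
  B0 = {m0}
  B1 = {m1, m9}
  B2 = {m18, m5, n21, n7}
  B3 = {m13, m26, n16, n26}
  B4 = {m23, m24, m30, m31, n15, n23, n24, n27}
  B5 = {m19, m20, m6, n9}
  B6 = {m15, m25, m28, m29, n18, n22, n25, n8}
  B7 = {m14, m27, n17, n6}
  B8 = {m3}
  B9 = {m8, n12}
  B10 = {m17, n20}
  B11 = {m10}
  B12 = {m21, n14}
  B13 = {m4}
  B14 = {m12, n5}
  B15 = {m16, m22, n10, n19}
  B16 = {m11, n2}
  B17 = {m2, n3}
  B18 = {m7, n11}
  B19 = {n0}
  B20 = {n1, n13}
  B21 = {n4}
m0 ∈ B0, n0 ∈ B19 → different blocks

not bisimilar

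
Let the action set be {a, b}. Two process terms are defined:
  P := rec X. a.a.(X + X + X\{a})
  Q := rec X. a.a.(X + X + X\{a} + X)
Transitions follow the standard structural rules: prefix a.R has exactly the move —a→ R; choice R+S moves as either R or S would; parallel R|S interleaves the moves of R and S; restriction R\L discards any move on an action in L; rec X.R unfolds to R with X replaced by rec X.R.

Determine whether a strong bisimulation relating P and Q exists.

LTS(P): 3 reachable states
  s0 = rec X. a.a.(X + X + X\{a}) has moves -a-> s1
  s1 = a.((rec X. a.a.(X + X + X\{a})) + (rec X. a.a.(X + X + X\{a})) + (rec X. a.a.(X + X + X\{a}))\{a}) has moves -a-> s2
  s2 = (rec X. a.a.(X + X + X\{a})) + (rec X. a.a.(X + X + X\{a})) + (rec X. a.a.(X + X + X\{a}))\{a} has moves -a-> s1
LTS(Q): 3 reachable states
  t0 = rec X. a.a.(X + X + X\{a} + X) has moves -a-> t1
  t1 = a.((rec X. a.a.(X + X + X\{a} + X)) + (rec X. a.a.(X + X + X\{a} + X)) + (rec X. a.a.(X + X + X\{a} + X))\{a} + (rec X. a.a.(X + X + X\{a} + X))) has moves -a-> t2
  t2 = (rec X. a.a.(X + X + X\{a} + X)) + (rec X. a.a.(X + X + X\{a} + X)) + (rec X. a.a.(X + X + X\{a} + X))\{a} + (rec X. a.a.(X + X + X\{a} + X)) has moves -a-> t1
Coarsest stable partition (strong bisimilarity classes):
  B0 = {s0, s1, s2, t0, t1, t2}
s0 ∈ B0, t0 ∈ B0 → same block

YES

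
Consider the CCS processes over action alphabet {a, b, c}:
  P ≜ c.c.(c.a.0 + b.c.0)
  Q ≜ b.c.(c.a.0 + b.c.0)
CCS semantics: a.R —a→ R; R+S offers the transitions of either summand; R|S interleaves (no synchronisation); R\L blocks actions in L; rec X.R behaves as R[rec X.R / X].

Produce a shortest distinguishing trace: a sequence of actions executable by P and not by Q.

c

Reachable graph of P (6 states):
  u0 = c.c.(c.a.0 + b.c.0) → —c→ u1
  u1 = c.(c.a.0 + b.c.0) → —c→ u2
  u2 = c.a.0 + b.c.0 → —b→ u3, —c→ u4
  u3 = c.0 → —c→ u5
  u4 = a.0 → —a→ u5
  u5 = 0 → deadlocked
Reachable graph of Q (6 states):
  v0 = b.c.(c.a.0 + b.c.0) → —b→ v1
  v1 = c.(c.a.0 + b.c.0) → —c→ v2
  v2 = c.a.0 + b.c.0 → —b→ v3, —c→ v4
  v3 = c.0 → —c→ v5
  v4 = a.0 → —a→ v5
  v5 = 0 → deadlocked
Run σ = ⟨c⟩ on P: start {u0}
  step 1 (c): {u1}
  P completes σ.
Run σ = ⟨c⟩ on Q: start {v0}
  step 1 (c): no successor for Q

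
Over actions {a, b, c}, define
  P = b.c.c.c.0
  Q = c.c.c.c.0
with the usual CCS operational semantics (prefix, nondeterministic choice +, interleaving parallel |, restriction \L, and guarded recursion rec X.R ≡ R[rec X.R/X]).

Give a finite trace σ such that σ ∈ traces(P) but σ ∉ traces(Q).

LTS(P): 5 reachable states
  p0 = b.c.c.c.0 has moves -b-> p1
  p1 = c.c.c.0 has moves -c-> p2
  p2 = c.c.0 has moves -c-> p3
  p3 = c.0 has moves -c-> p4
  p4 = 0 has moves ∅
LTS(Q): 5 reachable states
  q0 = c.c.c.c.0 has moves -c-> q1
  q1 = c.c.c.0 has moves -c-> q2
  q2 = c.c.0 has moves -c-> q3
  q3 = c.0 has moves -c-> q4
  q4 = 0 has moves ∅
Trace ⟨b⟩ through P, begin at {p0}:
  [1] b ⇒ {p1}
  — P admits the full trace.
Trace ⟨b⟩ through Q, begin at {q0}:
  [1] b ⇒ ∅ (Q stuck)

b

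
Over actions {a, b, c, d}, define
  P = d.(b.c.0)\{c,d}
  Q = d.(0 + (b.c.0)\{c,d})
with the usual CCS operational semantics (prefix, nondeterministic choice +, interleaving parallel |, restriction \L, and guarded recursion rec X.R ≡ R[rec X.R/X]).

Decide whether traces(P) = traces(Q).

P's transition system — 3 states:
  p0 = d.(b.c.0)\{c,d} has moves -d-> p1
  p1 = (b.c.0)\{c,d} has moves -b-> p2
  p2 = (c.0)\{c,d} has moves (no moves)
Q's transition system — 3 states:
  q0 = d.(0 + (b.c.0)\{c,d}) has moves -d-> q1
  q1 = 0 + (b.c.0)\{c,d} has moves -b-> q2
  q2 = (c.0)\{c,d} has moves (no moves)
Partition-refinement fixed point:
  B0 = {p0, q0}
  B1 = {p1, q1}
  B2 = {p2, q2}
p0 ∈ B0, q0 ∈ B0 → same block
Bisimilar ⇒ trace-equivalent.

YES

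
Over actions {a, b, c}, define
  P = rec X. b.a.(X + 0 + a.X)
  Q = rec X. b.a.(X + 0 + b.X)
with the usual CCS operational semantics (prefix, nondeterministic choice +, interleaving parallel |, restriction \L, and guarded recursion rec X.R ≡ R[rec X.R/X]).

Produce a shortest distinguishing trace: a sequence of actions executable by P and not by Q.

baa

P's transition system — 3 states:
  p0 = rec X. b.a.(X + 0 + a.X) has moves -b-> p1
  p1 = a.((rec X. b.a.(X + 0 + a.X)) + 0 + a.(rec X. b.a.(X + 0 + a.X))) has moves -a-> p2
  p2 = (rec X. b.a.(X + 0 + a.X)) + 0 + a.(rec X. b.a.(X + 0 + a.X)) has moves -a-> p0, -b-> p1
Q's transition system — 3 states:
  q0 = rec X. b.a.(X + 0 + b.X) has moves -b-> q1
  q1 = a.((rec X. b.a.(X + 0 + b.X)) + 0 + b.(rec X. b.a.(X + 0 + b.X))) has moves -a-> q2
  q2 = (rec X. b.a.(X + 0 + b.X)) + 0 + b.(rec X. b.a.(X + 0 + b.X)) has moves -b-> q0, -b-> q1
Trace ⟨baa⟩ through P, begin at {p0}:
  step 1 (b): {p1}
  step 2 (a): {p2}
  step 3 (a): {p0}
  — P admits the full trace.
Trace ⟨baa⟩ through Q, begin at {q0}:
  step 1 (b): {q1}
  step 2 (a): {q2}
  step 3 (a): ∅  — Q cannot continue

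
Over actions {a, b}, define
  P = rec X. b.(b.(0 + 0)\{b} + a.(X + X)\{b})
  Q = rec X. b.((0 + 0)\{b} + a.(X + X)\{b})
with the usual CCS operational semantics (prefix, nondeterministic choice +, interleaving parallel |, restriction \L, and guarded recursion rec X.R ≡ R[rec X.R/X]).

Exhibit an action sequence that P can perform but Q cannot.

Reachable graph of P (4 states):
  u0 = rec X. b.(b.(0 + 0)\{b} + a.(X + X)\{b}) :: ··b··> u1
  u1 = b.(0 + 0)\{b} + a.((rec X. b.(b.(0 + 0)\{b} + a.(X + X)\{b})) + (rec X. b.(b.(0 + 0)\{b} + a.(X + X)\{b})))\{b} :: ··a··> u2, ··b··> u3
  u2 = ((rec X. b.(b.(0 + 0)\{b} + a.(X + X)\{b})) + (rec X. b.(b.(0 + 0)\{b} + a.(X + X)\{b})))\{b} :: stopped
  u3 = (0 + 0)\{b} :: stopped
Reachable graph of Q (3 states):
  v0 = rec X. b.((0 + 0)\{b} + a.(X + X)\{b}) :: ··b··> v1
  v1 = (0 + 0)\{b} + a.((rec X. b.((0 + 0)\{b} + a.(X + X)\{b})) + (rec X. b.((0 + 0)\{b} + a.(X + X)\{b})))\{b} :: ··a··> v2
  v2 = ((rec X. b.((0 + 0)\{b} + a.(X + X)\{b})) + (rec X. b.((0 + 0)\{b} + a.(X + X)\{b})))\{b} :: stopped
Trace ⟨bb⟩ through P, begin at {u0}:
  after b @ step 1: {u1}
  after b @ step 2: {u3}
  — P admits the full trace.
Trace ⟨bb⟩ through Q, begin at {v0}:
  after b @ step 1: {v1}
  after b @ step 2: ∅  — Q cannot continue

bb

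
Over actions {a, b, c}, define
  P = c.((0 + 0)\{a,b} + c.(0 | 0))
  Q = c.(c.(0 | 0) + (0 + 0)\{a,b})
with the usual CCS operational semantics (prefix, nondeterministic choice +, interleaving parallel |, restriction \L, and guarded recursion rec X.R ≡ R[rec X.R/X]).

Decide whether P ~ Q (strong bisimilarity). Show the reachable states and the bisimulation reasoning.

Reachable graph of P (3 states):
  s0 = c.((0 + 0)\{a,b} + c.(0 | 0)) | --c--▸ s1
  s1 = (0 + 0)\{a,b} + c.(0 | 0) | --c--▸ s2
  s2 = 0 | 0 | (no moves)
Reachable graph of Q (3 states):
  t0 = c.(c.(0 | 0) + (0 + 0)\{a,b}) | --c--▸ t1
  t1 = c.(0 | 0) + (0 + 0)\{a,b} | --c--▸ t2
  t2 = 0 | 0 | (no moves)
Partition-refinement fixed point:
  B0 = {s0, t0}
  B1 = {s1, t1}
  B2 = {s2, t2}
s0 ∈ B0, t0 ∈ B0 → same block

P ~ Q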